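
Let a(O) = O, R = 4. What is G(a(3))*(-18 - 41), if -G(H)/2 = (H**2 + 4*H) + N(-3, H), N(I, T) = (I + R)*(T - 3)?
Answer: 2478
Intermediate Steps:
N(I, T) = (-3 + T)*(4 + I) (N(I, T) = (I + 4)*(T - 3) = (4 + I)*(-3 + T) = (-3 + T)*(4 + I))
G(H) = 6 - 10*H - 2*H**2 (G(H) = -2*((H**2 + 4*H) + (-12 - 3*(-3) + 4*H - 3*H)) = -2*((H**2 + 4*H) + (-12 + 9 + 4*H - 3*H)) = -2*((H**2 + 4*H) + (-3 + H)) = -2*(-3 + H**2 + 5*H) = 6 - 10*H - 2*H**2)
G(a(3))*(-18 - 41) = (6 - 10*3 - 2*3**2)*(-18 - 41) = (6 - 30 - 2*9)*(-59) = (6 - 30 - 18)*(-59) = -42*(-59) = 2478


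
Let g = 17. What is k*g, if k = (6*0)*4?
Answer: 0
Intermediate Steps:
k = 0 (k = 0*4 = 0)
k*g = 0*17 = 0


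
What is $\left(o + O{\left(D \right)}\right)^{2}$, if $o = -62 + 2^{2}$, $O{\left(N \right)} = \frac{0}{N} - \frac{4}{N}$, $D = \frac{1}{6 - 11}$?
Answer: $1444$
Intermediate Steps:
$D = - \frac{1}{5}$ ($D = \frac{1}{-5} = - \frac{1}{5} \approx -0.2$)
$O{\left(N \right)} = - \frac{4}{N}$ ($O{\left(N \right)} = 0 - \frac{4}{N} = - \frac{4}{N}$)
$o = -58$ ($o = -62 + 4 = -58$)
$\left(o + O{\left(D \right)}\right)^{2} = \left(-58 - \frac{4}{- \frac{1}{5}}\right)^{2} = \left(-58 - -20\right)^{2} = \left(-58 + 20\right)^{2} = \left(-38\right)^{2} = 1444$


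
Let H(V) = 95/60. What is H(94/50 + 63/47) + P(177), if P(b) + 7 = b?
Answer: 2059/12 ≈ 171.58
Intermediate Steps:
H(V) = 19/12 (H(V) = 95*(1/60) = 19/12)
P(b) = -7 + b
H(94/50 + 63/47) + P(177) = 19/12 + (-7 + 177) = 19/12 + 170 = 2059/12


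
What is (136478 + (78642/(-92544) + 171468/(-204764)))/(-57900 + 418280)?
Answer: 107757600135307/284545230833920 ≈ 0.37870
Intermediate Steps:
(136478 + (78642/(-92544) + 171468/(-204764)))/(-57900 + 418280) = (136478 + (78642*(-1/92544) + 171468*(-1/204764)))/360380 = (136478 + (-13107/15424 - 42867/51191))*(1/360380) = (136478 - 1332141045/789569984)*(1/360380) = (107757600135307/789569984)*(1/360380) = 107757600135307/284545230833920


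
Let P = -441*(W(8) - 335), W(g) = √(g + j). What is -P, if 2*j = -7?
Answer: -147735 + 1323*√2/2 ≈ -1.4680e+5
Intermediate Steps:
j = -7/2 (j = (½)*(-7) = -7/2 ≈ -3.5000)
W(g) = √(-7/2 + g) (W(g) = √(g - 7/2) = √(-7/2 + g))
P = 147735 - 1323*√2/2 (P = -441*(√(-14 + 4*8)/2 - 335) = -441*(√(-14 + 32)/2 - 335) = -441*(√18/2 - 335) = -441*((3*√2)/2 - 335) = -441*(3*√2/2 - 335) = -441*(-335 + 3*√2/2) = 147735 - 1323*√2/2 ≈ 1.4680e+5)
-P = -(147735 - 1323*√2/2) = -147735 + 1323*√2/2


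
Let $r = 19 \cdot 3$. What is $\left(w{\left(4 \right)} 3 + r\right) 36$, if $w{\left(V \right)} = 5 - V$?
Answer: $2160$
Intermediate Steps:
$r = 57$
$\left(w{\left(4 \right)} 3 + r\right) 36 = \left(\left(5 - 4\right) 3 + 57\right) 36 = \left(1 \cdot 3 + 57\right) 36 = \left(3 + 57\right) 36 = 60 \cdot 36 = 2160$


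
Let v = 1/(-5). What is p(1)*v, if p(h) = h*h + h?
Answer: -2/5 ≈ -0.40000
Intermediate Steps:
v = -1/5 ≈ -0.20000
p(h) = h + h**2 (p(h) = h**2 + h = h + h**2)
p(1)*v = (1*(1 + 1))*(-1/5) = (1*2)*(-1/5) = 2*(-1/5) = -2/5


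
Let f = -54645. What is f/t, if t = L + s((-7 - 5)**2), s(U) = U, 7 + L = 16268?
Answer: -10929/3281 ≈ -3.3310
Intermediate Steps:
L = 16261 (L = -7 + 16268 = 16261)
t = 16405 (t = 16261 + (-7 - 5)**2 = 16261 + (-12)**2 = 16261 + 144 = 16405)
f/t = -54645/16405 = -54645*1/16405 = -10929/3281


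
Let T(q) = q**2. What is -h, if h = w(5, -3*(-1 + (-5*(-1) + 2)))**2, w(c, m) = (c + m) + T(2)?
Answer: -81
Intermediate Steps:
w(c, m) = 4 + c + m (w(c, m) = (c + m) + 2**2 = (c + m) + 4 = 4 + c + m)
h = 81 (h = (4 + 5 - 3*(-1 + (-5*(-1) + 2)))**2 = (4 + 5 - 3*(-1 + (5 + 2)))**2 = (4 + 5 - 3*(-1 + 7))**2 = (4 + 5 - 3*6)**2 = (4 + 5 - 18)**2 = (-9)**2 = 81)
-h = -1*81 = -81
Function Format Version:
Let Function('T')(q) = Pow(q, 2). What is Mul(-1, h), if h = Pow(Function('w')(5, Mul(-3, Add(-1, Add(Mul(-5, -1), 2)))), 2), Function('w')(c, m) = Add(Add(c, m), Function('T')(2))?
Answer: -81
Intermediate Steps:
Function('w')(c, m) = Add(4, c, m) (Function('w')(c, m) = Add(Add(c, m), Pow(2, 2)) = Add(Add(c, m), 4) = Add(4, c, m))
h = 81 (h = Pow(Add(4, 5, Mul(-3, Add(-1, Add(Mul(-5, -1), 2)))), 2) = Pow(Add(4, 5, Mul(-3, Add(-1, Add(5, 2)))), 2) = Pow(Add(4, 5, Mul(-3, Add(-1, 7))), 2) = Pow(Add(4, 5, Mul(-3, 6)), 2) = Pow(Add(4, 5, -18), 2) = Pow(-9, 2) = 81)
Mul(-1, h) = Mul(-1, 81) = -81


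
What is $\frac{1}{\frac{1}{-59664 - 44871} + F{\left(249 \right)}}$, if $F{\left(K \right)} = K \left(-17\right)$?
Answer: $- \frac{104535}{442496656} \approx -0.00023624$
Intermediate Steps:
$F{\left(K \right)} = - 17 K$
$\frac{1}{\frac{1}{-59664 - 44871} + F{\left(249 \right)}} = \frac{1}{\frac{1}{-59664 - 44871} - 4233} = \frac{1}{\frac{1}{-104535} - 4233} = \frac{1}{- \frac{1}{104535} - 4233} = \frac{1}{- \frac{442496656}{104535}} = - \frac{104535}{442496656}$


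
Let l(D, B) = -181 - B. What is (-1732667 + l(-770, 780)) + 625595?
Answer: -1108033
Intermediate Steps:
(-1732667 + l(-770, 780)) + 625595 = (-1732667 + (-181 - 1*780)) + 625595 = (-1732667 + (-181 - 780)) + 625595 = (-1732667 - 961) + 625595 = -1733628 + 625595 = -1108033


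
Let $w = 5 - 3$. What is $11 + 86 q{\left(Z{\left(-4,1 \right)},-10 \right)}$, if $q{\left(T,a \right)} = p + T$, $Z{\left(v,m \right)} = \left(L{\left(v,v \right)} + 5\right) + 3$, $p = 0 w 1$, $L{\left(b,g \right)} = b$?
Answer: $355$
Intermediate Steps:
$w = 2$
$p = 0$ ($p = 0 \cdot 2 \cdot 1 = 0 \cdot 1 = 0$)
$Z{\left(v,m \right)} = 8 + v$ ($Z{\left(v,m \right)} = \left(v + 5\right) + 3 = \left(5 + v\right) + 3 = 8 + v$)
$q{\left(T,a \right)} = T$ ($q{\left(T,a \right)} = 0 + T = T$)
$11 + 86 q{\left(Z{\left(-4,1 \right)},-10 \right)} = 11 + 86 \left(8 - 4\right) = 11 + 86 \cdot 4 = 11 + 344 = 355$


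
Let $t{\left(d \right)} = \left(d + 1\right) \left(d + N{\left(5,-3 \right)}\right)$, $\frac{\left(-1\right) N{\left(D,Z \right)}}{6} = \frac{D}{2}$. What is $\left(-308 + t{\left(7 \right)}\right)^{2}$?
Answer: $138384$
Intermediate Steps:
$N{\left(D,Z \right)} = - 3 D$ ($N{\left(D,Z \right)} = - 6 \frac{D}{2} = - 3 D$)
$t{\left(d \right)} = \left(1 + d\right) \left(-15 + d\right)$ ($t{\left(d \right)} = \left(d + 1\right) \left(d - 15\right) = \left(1 + d\right) \left(d - 15\right) = \left(1 + d\right) \left(-15 + d\right)$)
$\left(-308 + t{\left(7 \right)}\right)^{2} = \left(-308 - \left(113 - 49\right)\right)^{2} = \left(-308 - 64\right)^{2} = \left(-372\right)^{2} = 138384$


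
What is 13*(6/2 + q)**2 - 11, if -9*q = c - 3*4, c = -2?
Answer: 20962/81 ≈ 258.79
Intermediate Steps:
q = 14/9 (q = -(-2 - 3*4)/9 = -(-2 - 12)/9 = -1/9*(-14) = 14/9 ≈ 1.5556)
13*(6/2 + q)**2 - 11 = 13*(6/2 + 14/9)**2 - 11 = 13*(6*(1/2) + 14/9)**2 - 11 = 13*(3 + 14/9)**2 - 11 = 13*(41/9)**2 - 11 = 13*(1681/81) - 11 = 21853/81 - 11 = 20962/81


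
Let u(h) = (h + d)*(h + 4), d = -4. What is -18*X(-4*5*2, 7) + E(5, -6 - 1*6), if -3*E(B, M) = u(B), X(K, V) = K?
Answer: 717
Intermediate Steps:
u(h) = (-4 + h)*(4 + h) (u(h) = (h - 4)*(h + 4) = (-4 + h)*(4 + h))
E(B, M) = 16/3 - B²/3 (E(B, M) = -(-16 + B²)/3 = 16/3 - B²/3)
-18*X(-4*5*2, 7) + E(5, -6 - 1*6) = -18*(-4*5)*2 + (16/3 - ⅓*5²) = -(-360)*2 + (16/3 - ⅓*25) = -18*(-40) + (16/3 - 25/3) = 720 - 3 = 717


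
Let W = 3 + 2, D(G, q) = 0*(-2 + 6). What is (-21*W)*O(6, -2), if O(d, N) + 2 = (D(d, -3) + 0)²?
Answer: 210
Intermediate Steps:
D(G, q) = 0 (D(G, q) = 0*4 = 0)
O(d, N) = -2 (O(d, N) = -2 + (0 + 0)² = -2 + 0² = -2 + 0 = -2)
W = 5
(-21*W)*O(6, -2) = -21*5*(-2) = -105*(-2) = 210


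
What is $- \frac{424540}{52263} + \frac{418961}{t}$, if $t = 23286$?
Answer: $\frac{4003440101}{405665406} \approx 9.8688$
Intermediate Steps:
$- \frac{424540}{52263} + \frac{418961}{t} = - \frac{424540}{52263} + \frac{418961}{23286} = \frac{4003440101}{405665406}$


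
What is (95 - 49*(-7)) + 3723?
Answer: 4161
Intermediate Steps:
(95 - 49*(-7)) + 3723 = (95 + 343) + 3723 = 438 + 3723 = 4161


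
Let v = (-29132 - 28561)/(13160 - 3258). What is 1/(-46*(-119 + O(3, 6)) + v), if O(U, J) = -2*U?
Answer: 9902/56878807 ≈ 0.00017409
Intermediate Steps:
v = -57693/9902 ≈ -5.8264
1/(-46*(-119 + O(3, 6)) + v) = 1/(-46*(-119 - 2*3) - 57693/9902) = 1/(-46*(-119 - 6) - 57693/9902) = 1/(-46*(-125) - 57693/9902) = 1/(5750 - 57693/9902) = 1/(56878807/9902) = 9902/56878807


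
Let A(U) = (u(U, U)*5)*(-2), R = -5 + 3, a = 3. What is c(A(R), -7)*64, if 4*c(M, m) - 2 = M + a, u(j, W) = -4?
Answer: 720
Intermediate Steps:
R = -2
A(U) = 40 (A(U) = -4*5*(-2) = -20*(-2) = 40)
c(M, m) = 5/4 + M/4 (c(M, m) = 1/2 + (M + 3)/4 = 1/2 + (3 + M)/4 = 1/2 + (3/4 + M/4) = 5/4 + M/4)
c(A(R), -7)*64 = (5/4 + (1/4)*40)*64 = (5/4 + 10)*64 = (45/4)*64 = 720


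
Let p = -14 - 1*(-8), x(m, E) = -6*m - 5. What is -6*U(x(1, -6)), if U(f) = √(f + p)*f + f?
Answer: 66 + 66*I*√17 ≈ 66.0 + 272.13*I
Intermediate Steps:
x(m, E) = -5 - 6*m
p = -6 (p = -14 + 8 = -6)
U(f) = f + f*√(-6 + f) (U(f) = √(f - 6)*f + f = √(-6 + f)*f + f = f*√(-6 + f) + f = f + f*√(-6 + f))
-6*U(x(1, -6)) = -6*(-5 - 6*1)*(1 + √(-6 + (-5 - 6*1))) = -6*(-5 - 6)*(1 + √(-6 + (-5 - 6))) = -(-66)*(1 + √(-6 - 11)) = -(-66)*(1 + √(-17)) = -(-66)*(1 + I*√17) = -6*(-11 - 11*I*√17) = 66 + 66*I*√17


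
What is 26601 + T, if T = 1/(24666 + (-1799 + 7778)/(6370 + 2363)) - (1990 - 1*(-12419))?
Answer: 875443136959/71804719 ≈ 12192.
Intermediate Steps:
T = -1034634193160/71804719 (T = 1/(24666 + 5979/8733) - (1990 + 12419) = 1/(24666 + 5979*(1/8733)) - 1*14409 = 1/(24666 + 1993/2911) - 14409 = 1/(71804719/2911) - 14409 = 2911/71804719 - 14409 = -1034634193160/71804719 ≈ -14409.)
26601 + T = 26601 - 1034634193160/71804719 = 875443136959/71804719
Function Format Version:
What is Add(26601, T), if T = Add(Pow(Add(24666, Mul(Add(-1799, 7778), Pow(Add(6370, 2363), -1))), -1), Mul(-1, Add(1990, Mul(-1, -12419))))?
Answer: Rational(875443136959, 71804719) ≈ 12192.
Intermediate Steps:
T = Rational(-1034634193160, 71804719) (T = Add(Pow(Add(24666, Mul(5979, Pow(8733, -1))), -1), Mul(-1, Add(1990, 12419))) = Add(Pow(Add(24666, Mul(5979, Rational(1, 8733))), -1), Mul(-1, 14409)) = Add(Pow(Add(24666, Rational(1993, 2911)), -1), -14409) = Add(Pow(Rational(71804719, 2911), -1), -14409) = Add(Rational(2911, 71804719), -14409) = Rational(-1034634193160, 71804719) ≈ -14409.)
Add(26601, T) = Add(26601, Rational(-1034634193160, 71804719)) = Rational(875443136959, 71804719)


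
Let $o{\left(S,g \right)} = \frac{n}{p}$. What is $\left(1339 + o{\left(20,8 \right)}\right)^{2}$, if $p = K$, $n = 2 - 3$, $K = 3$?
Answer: $\frac{16128256}{9} \approx 1.792 \cdot 10^{6}$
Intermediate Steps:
$n = -1$ ($n = 2 - 3 = -1$)
$p = 3$
$o{\left(S,g \right)} = - \frac{1}{3}$
$\left(1339 + o{\left(20,8 \right)}\right)^{2} = \left(1339 - \frac{1}{3}\right)^{2} = \left(\frac{4016}{3}\right)^{2} = \frac{16128256}{9}$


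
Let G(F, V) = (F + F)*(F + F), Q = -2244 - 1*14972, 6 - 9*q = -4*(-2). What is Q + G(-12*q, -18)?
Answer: -154688/9 ≈ -17188.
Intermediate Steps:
q = -2/9 (q = ⅔ - (-4)*(-2)/9 = ⅔ - ⅑*8 = ⅔ - 8/9 = -2/9 ≈ -0.22222)
Q = -17216 (Q = -2244 - 14972 = -17216)
G(F, V) = 4*F² (G(F, V) = (2*F)*(2*F) = 4*F²)
Q + G(-12*q, -18) = -17216 + 4*(-12*(-2/9))² = -17216 + 4*(8/3)² = -17216 + 4*(64/9) = -17216 + 256/9 = -154688/9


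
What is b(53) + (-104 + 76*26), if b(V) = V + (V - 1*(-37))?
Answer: 2015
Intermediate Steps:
b(V) = 37 + 2*V (b(V) = V + (V + 37) = V + (37 + V) = 37 + 2*V)
b(53) + (-104 + 76*26) = (37 + 2*53) + (-104 + 76*26) = (37 + 106) + (-104 + 1976) = 143 + 1872 = 2015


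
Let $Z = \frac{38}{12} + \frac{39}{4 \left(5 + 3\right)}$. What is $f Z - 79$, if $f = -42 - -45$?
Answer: $- \frac{2107}{32} \approx -65.844$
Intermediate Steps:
$f = 3$ ($f = -42 + 45 = 3$)
$Z = \frac{421}{96}$ ($Z = 38 \cdot \frac{1}{12} + \frac{39}{4 \cdot 8} = \frac{19}{6} + \frac{39}{32} = \frac{421}{96} \approx 4.3854$)
$f Z - 79 = 3 \cdot \frac{421}{96} - 79 = \frac{421}{32} - 79 = - \frac{2107}{32}$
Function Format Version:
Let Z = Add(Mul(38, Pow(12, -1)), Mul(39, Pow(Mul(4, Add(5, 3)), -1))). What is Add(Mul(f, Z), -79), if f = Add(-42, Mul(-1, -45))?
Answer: Rational(-2107, 32) ≈ -65.844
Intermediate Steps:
f = 3 (f = Add(-42, 45) = 3)
Z = Rational(421, 96) (Z = Add(Mul(38, Rational(1, 12)), Mul(39, Pow(Mul(4, 8), -1))) = Add(Rational(19, 6), Mul(39, Pow(32, -1))) = Add(Rational(19, 6), Mul(39, Rational(1, 32))) = Add(Rational(19, 6), Rational(39, 32)) = Rational(421, 96) ≈ 4.3854)
Add(Mul(f, Z), -79) = Add(Mul(3, Rational(421, 96)), -79) = Add(Rational(421, 32), -79) = Rational(-2107, 32)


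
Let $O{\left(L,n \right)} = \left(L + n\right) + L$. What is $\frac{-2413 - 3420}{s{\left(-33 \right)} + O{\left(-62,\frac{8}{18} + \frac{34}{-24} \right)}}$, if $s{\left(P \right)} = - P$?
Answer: $\frac{209988}{3311} \approx 63.421$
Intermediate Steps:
$O{\left(L,n \right)} = n + 2 L$
$\frac{-2413 - 3420}{s{\left(-33 \right)} + O{\left(-62,\frac{8}{18} + \frac{34}{-24} \right)}} = \frac{-2413 - 3420}{\left(-1\right) \left(-33\right) + \left(\left(\frac{8}{18} + \frac{34}{-24}\right) + 2 \left(-62\right)\right)} = - \frac{5833}{33 + \left(\left(8 \cdot \frac{1}{18} + 34 \left(- \frac{1}{24}\right)\right) - 124\right)} = - \frac{5833}{33 + \left(\left(\frac{4}{9} - \frac{17}{12}\right) - 124\right)} = - \frac{5833}{33 - \frac{4499}{36}} = - \frac{5833}{- \frac{3311}{36}} = \left(-5833\right) \left(- \frac{36}{3311}\right) = \frac{209988}{3311}$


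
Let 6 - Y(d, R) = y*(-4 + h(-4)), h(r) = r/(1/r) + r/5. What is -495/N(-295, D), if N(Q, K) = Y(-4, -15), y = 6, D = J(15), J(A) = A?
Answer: 275/34 ≈ 8.0882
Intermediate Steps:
D = 15
h(r) = r² + r/5 (h(r) = r*r + r*(⅕) = r² + r/5)
Y(d, R) = -306/5 (Y(d, R) = 6 - 6*(-4 - 4*(⅕ - 4)) = 6 - 6*(-4 - 4*(-19/5)) = 6 - 6*(-4 + 76/5) = 6 - 6*56/5 = 6 - 1*336/5 = 6 - 336/5 = -306/5)
N(Q, K) = -306/5
-495/N(-295, D) = -495/(-306/5) = -495*(-5/306) = 275/34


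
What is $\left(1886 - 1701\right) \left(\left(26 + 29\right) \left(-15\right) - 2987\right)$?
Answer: $-705220$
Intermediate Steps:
$\left(1886 - 1701\right) \left(\left(26 + 29\right) \left(-15\right) - 2987\right) = 185 \left(55 \left(-15\right) - 2987\right) = 185 \left(-825 - 2987\right) = 185 \left(-3812\right) = -705220$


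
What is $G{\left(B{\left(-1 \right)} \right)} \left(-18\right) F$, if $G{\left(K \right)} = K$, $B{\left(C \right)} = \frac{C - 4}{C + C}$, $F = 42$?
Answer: $-1890$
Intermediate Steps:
$B{\left(C \right)} = \frac{-4 + C}{2 C}$
$G{\left(B{\left(-1 \right)} \right)} \left(-18\right) F = \frac{-4 - 1}{2 \left(-1\right)} \left(-18\right) 42 = \frac{1}{2} \left(-1\right) \left(-5\right) \left(-18\right) 42 = \frac{5}{2} \left(-18\right) 42 = \left(-45\right) 42 = -1890$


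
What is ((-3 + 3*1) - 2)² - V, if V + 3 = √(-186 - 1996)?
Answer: 7 - I*√2182 ≈ 7.0 - 46.712*I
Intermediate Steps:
V = -3 + I*√2182 (V = -3 + √(-186 - 1996) = -3 + √(-2182) = -3 + I*√2182 ≈ -3.0 + 46.712*I)
((-3 + 3*1) - 2)² - V = ((-3 + 3*1) - 2)² - (-3 + I*√2182) = ((-3 + 3) - 2)² + (3 - I*√2182) = (0 - 2)² + (3 - I*√2182) = (-2)² + (3 - I*√2182) = 4 + (3 - I*√2182) = 7 - I*√2182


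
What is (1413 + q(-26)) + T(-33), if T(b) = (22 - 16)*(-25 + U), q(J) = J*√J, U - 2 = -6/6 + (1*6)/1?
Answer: 1305 - 26*I*√26 ≈ 1305.0 - 132.57*I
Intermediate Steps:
U = 7 (U = 2 + (-6/6 + (1*6)/1) = 2 + (-6*⅙ + 6*1) = 2 + (-1 + 6) = 2 + 5 = 7)
q(J) = J^(3/2)
T(b) = -108 (T(b) = (22 - 16)*(-25 + 7) = 6*(-18) = -108)
(1413 + q(-26)) + T(-33) = (1413 + (-26)^(3/2)) - 108 = (1413 - 26*I*√26) - 108 = 1305 - 26*I*√26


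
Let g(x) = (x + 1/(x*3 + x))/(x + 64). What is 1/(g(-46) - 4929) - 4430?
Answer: -72356579902/16333313 ≈ -4430.0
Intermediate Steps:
g(x) = (x + 1/(4*x))/(64 + x) (g(x) = (x + 1/(3*x + x))/(64 + x) = (x + 1/(4*x))/(64 + x))
1/(g(-46) - 4929) - 4430 = 1/((¼ + (-46)²)/((-46)*(64 - 46)) - 4929) - 4430 = 1/(-1/46*(¼ + 2116)/18 - 4929) - 4430 = 1/(-1/46*1/18*8465/4 - 4929) - 4430 = 1/(-8465/3312 - 4929) - 4430 = 1/(-16333313/3312) - 4430 = -3312/16333313 - 4430 = -72356579902/16333313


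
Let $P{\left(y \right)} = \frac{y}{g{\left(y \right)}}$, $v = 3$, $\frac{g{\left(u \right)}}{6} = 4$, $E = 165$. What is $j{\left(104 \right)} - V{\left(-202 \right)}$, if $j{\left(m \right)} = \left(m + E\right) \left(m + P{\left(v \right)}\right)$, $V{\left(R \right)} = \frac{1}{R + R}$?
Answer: $\frac{22631779}{808} \approx 28010.0$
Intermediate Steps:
$g{\left(u \right)} = 24$ ($g{\left(u \right)} = 6 \cdot 4 = 24$)
$P{\left(y \right)} = \frac{y}{24}$
$V{\left(R \right)} = \frac{1}{2 R}$
$j{\left(m \right)} = \left(165 + m\right) \left(\frac{1}{8} + m\right)$ ($j{\left(m \right)} = \left(m + 165\right) \left(m + \frac{1}{24} \cdot 3\right) = \left(165 + m\right) \left(m + \frac{1}{8}\right) = \left(165 + m\right) \left(\frac{1}{8} + m\right)$)
$j{\left(104 \right)} - V{\left(-202 \right)} = \left(\frac{165}{8} + 104^{2} + \frac{1321}{8} \cdot 104\right) - \frac{1}{2 \left(-202\right)} = \left(\frac{165}{8} + 10816 + 17173\right) - \frac{1}{2} \left(- \frac{1}{202}\right) = \frac{224077}{8} - - \frac{1}{404} = \frac{224077}{8} + \frac{1}{404} = \frac{22631779}{808}$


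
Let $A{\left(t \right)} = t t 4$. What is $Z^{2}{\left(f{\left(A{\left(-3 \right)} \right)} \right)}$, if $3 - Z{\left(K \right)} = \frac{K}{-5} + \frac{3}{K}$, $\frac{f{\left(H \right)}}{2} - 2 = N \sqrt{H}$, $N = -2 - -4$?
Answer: $\frac{1413721}{19600} \approx 72.129$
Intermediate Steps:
$N = 2$ ($N = -2 + 4 = 2$)
$A{\left(t \right)} = 4 t^{2}$ ($A{\left(t \right)} = t^{2} \cdot 4 = 4 t^{2}$)
$f{\left(H \right)} = 4 + 4 \sqrt{H}$ ($f{\left(H \right)} = 4 + 2 \cdot 2 \sqrt{H} = 4 + 4 \sqrt{H}$)
$Z{\left(K \right)} = 3 - \frac{3}{K} + \frac{K}{5}$ ($Z{\left(K \right)} = 3 - \left(\frac{K}{-5} + \frac{3}{K}\right) = 3 - \left(K \left(- \frac{1}{5}\right) + \frac{3}{K}\right) = 3 - \left(- \frac{K}{5} + \frac{3}{K}\right) = 3 - \left(\frac{3}{K} - \frac{K}{5}\right) = 3 + \left(- \frac{3}{K} + \frac{K}{5}\right) = 3 - \frac{3}{K} + \frac{K}{5}$)
$Z^{2}{\left(f{\left(A{\left(-3 \right)} \right)} \right)} = \left(3 - \frac{3}{4 + 4 \sqrt{4 \left(-3\right)^{2}}} + \frac{4 + 4 \sqrt{4 \left(-3\right)^{2}}}{5}\right)^{2} = \left(3 - \frac{3}{4 + 4 \sqrt{4 \cdot 9}} + \frac{4 + 4 \sqrt{4 \cdot 9}}{5}\right)^{2} = \left(3 - \frac{3}{4 + 4 \sqrt{36}} + \frac{4 + 4 \sqrt{36}}{5}\right)^{2} = \left(3 - \frac{3}{4 + 4 \cdot 6} + \frac{4 + 4 \cdot 6}{5}\right)^{2} = \left(3 - \frac{3}{4 + 24} + \frac{4 + 24}{5}\right)^{2} = \left(3 - \frac{3}{28} + \frac{1}{5} \cdot 28\right)^{2} = \left(3 - \frac{3}{28} + \frac{28}{5}\right)^{2} = \left(\frac{1189}{140}\right)^{2} = \frac{1413721}{19600}$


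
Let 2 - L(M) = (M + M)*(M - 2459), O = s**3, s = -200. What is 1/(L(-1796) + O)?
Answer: -1/23283958 ≈ -4.2948e-8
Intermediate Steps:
O = -8000000 (O = (-200)**3 = -8000000)
L(M) = 2 - 2*M*(-2459 + M) (L(M) = 2 - (M + M)*(M - 2459) = 2 - 2*M*(-2459 + M))
1/(L(-1796) + O) = 1/((2 - 2*(-1796)**2 + 4918*(-1796)) - 8000000) = 1/((2 - 2*3225616 - 8832728) - 8000000) = 1/((2 - 6451232 - 8832728) - 8000000) = 1/(-15283958 - 8000000) = 1/(-23283958) = -1/23283958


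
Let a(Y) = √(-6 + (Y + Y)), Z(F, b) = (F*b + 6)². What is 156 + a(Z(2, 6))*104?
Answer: 156 + 104*√642 ≈ 2791.1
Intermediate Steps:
Z(F, b) = (6 + F*b)²
a(Y) = √(-6 + 2*Y)
156 + a(Z(2, 6))*104 = 156 + √(-6 + 2*(6 + 2*6)²)*104 = 156 + √(-6 + 2*(6 + 12)²)*104 = 156 + √(-6 + 2*18²)*104 = 156 + √(-6 + 2*324)*104 = 156 + √(-6 + 648)*104 = 156 + √642*104 = 156 + 104*√642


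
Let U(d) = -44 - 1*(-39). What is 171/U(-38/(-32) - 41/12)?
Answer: -171/5 ≈ -34.200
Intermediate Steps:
U(d) = -5 (U(d) = -44 + 39 = -5)
171/U(-38/(-32) - 41/12) = 171/(-5) = 171*(-⅕) = -171/5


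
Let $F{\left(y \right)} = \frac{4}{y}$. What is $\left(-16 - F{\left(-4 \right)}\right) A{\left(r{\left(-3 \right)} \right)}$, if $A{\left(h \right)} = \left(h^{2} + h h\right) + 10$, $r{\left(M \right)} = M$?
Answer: $-420$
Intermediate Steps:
$A{\left(h \right)} = 10 + 2 h^{2}$ ($A{\left(h \right)} = \left(h^{2} + h^{2}\right) + 10 = 2 h^{2} + 10 = 10 + 2 h^{2}$)
$\left(-16 - F{\left(-4 \right)}\right) A{\left(r{\left(-3 \right)} \right)} = \left(-16 - \frac{4}{-4}\right) \left(10 + 2 \left(-3\right)^{2}\right) = \left(-16 - 4 \left(- \frac{1}{4}\right)\right) \left(10 + 2 \cdot 9\right) = \left(-16 - -1\right) \left(10 + 18\right) = \left(-16 + 1\right) 28 = \left(-15\right) 28 = -420$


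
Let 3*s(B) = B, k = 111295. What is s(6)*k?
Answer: 222590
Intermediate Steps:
s(B) = B/3
s(6)*k = ((⅓)*6)*111295 = 2*111295 = 222590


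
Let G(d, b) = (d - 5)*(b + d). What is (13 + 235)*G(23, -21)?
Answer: 8928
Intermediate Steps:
G(d, b) = (-5 + d)*(b + d)
(13 + 235)*G(23, -21) = (13 + 235)*(23² - 5*(-21) - 5*23 - 21*23) = 248*(529 + 105 - 115 - 483) = 248*36 = 8928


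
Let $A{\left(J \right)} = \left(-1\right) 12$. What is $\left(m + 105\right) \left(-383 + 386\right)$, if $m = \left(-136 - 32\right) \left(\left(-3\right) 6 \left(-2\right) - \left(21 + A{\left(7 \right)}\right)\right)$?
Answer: $-13293$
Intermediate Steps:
$A{\left(J \right)} = -12$
$m = -4536$ ($m = \left(-136 - 32\right) \left(\left(-3\right) 6 \left(-2\right) - 9\right) = - 168 \left(\left(-18\right) \left(-2\right) + \left(-21 + 12\right)\right) = - 168 \left(36 - 9\right) = \left(-168\right) 27 = -4536$)
$\left(m + 105\right) \left(-383 + 386\right) = \left(-4536 + 105\right) \left(-383 + 386\right) = \left(-4431\right) 3 = -13293$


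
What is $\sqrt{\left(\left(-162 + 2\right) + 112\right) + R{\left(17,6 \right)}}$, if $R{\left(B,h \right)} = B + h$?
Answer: $5 i \approx 5.0 i$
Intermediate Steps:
$\sqrt{\left(\left(-162 + 2\right) + 112\right) + R{\left(17,6 \right)}} = \sqrt{\left(\left(-162 + 2\right) + 112\right) + \left(17 + 6\right)} = \sqrt{\left(-160 + 112\right) + 23} = \sqrt{-48 + 23} = \sqrt{-25} = 5 i$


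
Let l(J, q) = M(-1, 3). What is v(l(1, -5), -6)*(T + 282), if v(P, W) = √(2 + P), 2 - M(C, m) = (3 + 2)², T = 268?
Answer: 550*I*√21 ≈ 2520.4*I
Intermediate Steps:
M(C, m) = -23 (M(C, m) = 2 - (3 + 2)² = 2 - 1*5² = 2 - 1*25 = 2 - 25 = -23)
l(J, q) = -23
v(l(1, -5), -6)*(T + 282) = √(2 - 23)*(268 + 282) = √(-21)*550 = (I*√21)*550 = 550*I*√21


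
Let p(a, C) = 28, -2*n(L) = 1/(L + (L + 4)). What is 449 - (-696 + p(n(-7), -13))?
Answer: 1117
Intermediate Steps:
n(L) = -1/(2*(4 + 2*L)) (n(L) = -1/(2*(L + (L + 4))) = -1/(2*(L + (4 + L))) = -1/(2*(4 + 2*L)))
449 - (-696 + p(n(-7), -13)) = 449 - (-696 + 28) = 449 - 1*(-668) = 449 + 668 = 1117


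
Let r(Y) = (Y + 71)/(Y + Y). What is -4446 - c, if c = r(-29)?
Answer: -128913/29 ≈ -4445.3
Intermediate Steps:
r(Y) = (71 + Y)/(2*Y) (r(Y) = (71 + Y)/((2*Y)) = (71 + Y)*(1/(2*Y)) = (71 + Y)/(2*Y))
c = -21/29 (c = (½)*(71 - 29)/(-29) = (½)*(-1/29)*42 = -21/29 ≈ -0.72414)
-4446 - c = -4446 - 1*(-21/29) = -4446 + 21/29 = -128913/29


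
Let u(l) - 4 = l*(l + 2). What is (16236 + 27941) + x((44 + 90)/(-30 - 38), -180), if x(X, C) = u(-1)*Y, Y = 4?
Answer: 44189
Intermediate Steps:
u(l) = 4 + l*(2 + l) (u(l) = 4 + l*(l + 2) = 4 + l*(2 + l))
x(X, C) = 12 (x(X, C) = (4 + (-1)² + 2*(-1))*4 = (4 + 1 - 2)*4 = 3*4 = 12)
(16236 + 27941) + x((44 + 90)/(-30 - 38), -180) = (16236 + 27941) + 12 = 44177 + 12 = 44189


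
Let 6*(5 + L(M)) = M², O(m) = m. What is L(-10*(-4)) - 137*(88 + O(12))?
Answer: -40315/3 ≈ -13438.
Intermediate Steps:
L(M) = -5 + M²/6
L(-10*(-4)) - 137*(88 + O(12)) = (-5 + (-10*(-4))²/6) - 137*(88 + 12) = (-5 + (⅙)*40²) - 137*100 = (-5 + (⅙)*1600) - 13700 = (-5 + 800/3) - 13700 = 785/3 - 13700 = -40315/3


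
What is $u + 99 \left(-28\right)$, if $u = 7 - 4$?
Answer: $-2769$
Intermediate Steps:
$u = 3$ ($u = 7 - 4 = 3$)
$u + 99 \left(-28\right) = 3 + 99 \left(-28\right) = 3 - 2772 = -2769$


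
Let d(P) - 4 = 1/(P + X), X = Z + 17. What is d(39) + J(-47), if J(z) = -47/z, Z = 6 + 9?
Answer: 356/71 ≈ 5.0141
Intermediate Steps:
Z = 15
X = 32 (X = 15 + 17 = 32)
d(P) = 4 + 1/(32 + P) (d(P) = 4 + 1/(P + 32) = 4 + 1/(32 + P))
d(39) + J(-47) = (129 + 4*39)/(32 + 39) - 47/(-47) = (129 + 156)/71 - 47*(-1/47) = (1/71)*285 + 1 = 285/71 + 1 = 356/71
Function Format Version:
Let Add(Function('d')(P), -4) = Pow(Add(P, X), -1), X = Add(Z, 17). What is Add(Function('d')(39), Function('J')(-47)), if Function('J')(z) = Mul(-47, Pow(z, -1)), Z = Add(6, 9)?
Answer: Rational(356, 71) ≈ 5.0141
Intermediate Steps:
Z = 15
X = 32 (X = Add(15, 17) = 32)
Function('d')(P) = Add(4, Pow(Add(32, P), -1)) (Function('d')(P) = Add(4, Pow(Add(P, 32), -1)) = Add(4, Pow(Add(32, P), -1)))
Add(Function('d')(39), Function('J')(-47)) = Add(Mul(Pow(Add(32, 39), -1), Add(129, Mul(4, 39))), Mul(-47, Pow(-47, -1))) = Add(Mul(Pow(71, -1), Add(129, 156)), Mul(-47, Rational(-1, 47))) = Add(Mul(Rational(1, 71), 285), 1) = Add(Rational(285, 71), 1) = Rational(356, 71)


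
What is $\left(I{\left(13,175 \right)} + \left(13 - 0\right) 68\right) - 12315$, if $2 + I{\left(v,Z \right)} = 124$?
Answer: $-11309$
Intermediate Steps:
$I{\left(v,Z \right)} = 122$ ($I{\left(v,Z \right)} = -2 + 124 = 122$)
$\left(I{\left(13,175 \right)} + \left(13 - 0\right) 68\right) - 12315 = \left(122 + \left(13 - 0\right) 68\right) - 12315 = \left(122 + \left(13 + \left(-34 + 34\right)\right) 68\right) - 12315 = \left(122 + \left(13 + 0\right) 68\right) - 12315 = \left(122 + 13 \cdot 68\right) - 12315 = \left(122 + 884\right) - 12315 = 1006 - 12315 = -11309$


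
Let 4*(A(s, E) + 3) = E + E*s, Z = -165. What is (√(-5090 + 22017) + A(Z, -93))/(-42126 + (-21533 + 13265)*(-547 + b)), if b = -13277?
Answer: 635/19042451 + √16927/114254706 ≈ 3.4485e-5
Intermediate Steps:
A(s, E) = -3 + E/4 + E*s/4 (A(s, E) = -3 + (E + E*s)/4 = -3 + (E/4 + E*s/4) = -3 + E/4 + E*s/4)
(√(-5090 + 22017) + A(Z, -93))/(-42126 + (-21533 + 13265)*(-547 + b)) = (√(-5090 + 22017) + (-3 + (¼)*(-93) + (¼)*(-93)*(-165)))/(-42126 + (-21533 + 13265)*(-547 - 13277)) = (√16927 + (-3 - 93/4 + 15345/4))/(-42126 - 8268*(-13824)) = (√16927 + 3810)/(-42126 + 114296832) = (3810 + √16927)/114254706 = (3810 + √16927)*(1/114254706) = 635/19042451 + √16927/114254706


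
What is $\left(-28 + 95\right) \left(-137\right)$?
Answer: $-9179$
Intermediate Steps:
$\left(-28 + 95\right) \left(-137\right) = 67 \left(-137\right) = -9179$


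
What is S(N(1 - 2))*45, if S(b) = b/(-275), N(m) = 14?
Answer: -126/55 ≈ -2.2909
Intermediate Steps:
S(b) = -b/275 (S(b) = b*(-1/275) = -b/275)
S(N(1 - 2))*45 = -1/275*14*45 = -14/275*45 = -126/55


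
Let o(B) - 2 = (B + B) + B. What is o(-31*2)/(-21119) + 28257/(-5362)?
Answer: -85110425/16177154 ≈ -5.2611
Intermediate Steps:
o(B) = 2 + 3*B (o(B) = 2 + ((B + B) + B) = 2 + (2*B + B) = 2 + 3*B)
o(-31*2)/(-21119) + 28257/(-5362) = (2 + 3*(-31*2))/(-21119) + 28257/(-5362) = (2 + 3*(-62))*(-1/21119) + 28257*(-1/5362) = (2 - 186)*(-1/21119) - 28257/5362 = -184*(-1/21119) - 28257/5362 = 184/21119 - 28257/5362 = -85110425/16177154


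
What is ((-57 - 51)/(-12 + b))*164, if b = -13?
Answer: 17712/25 ≈ 708.48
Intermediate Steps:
((-57 - 51)/(-12 + b))*164 = ((-57 - 51)/(-12 - 13))*164 = -108/(-25)*164 = -108*(-1/25)*164 = (108/25)*164 = 17712/25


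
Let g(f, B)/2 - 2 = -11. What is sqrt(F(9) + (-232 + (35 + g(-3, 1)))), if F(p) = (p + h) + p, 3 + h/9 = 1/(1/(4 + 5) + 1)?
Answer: I*sqrt(21590)/10 ≈ 14.694*I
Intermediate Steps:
g(f, B) = -18 (g(f, B) = 4 + 2*(-11) = 4 - 22 = -18)
h = -189/10 (h = -27 + 9/(1/(4 + 5) + 1) = -27 + 9/(1/9 + 1) = -27 + 9/(10/9) = -27 + 9*(9/10) = -27 + 81/10 = -189/10 ≈ -18.900)
F(p) = -189/10 + 2*p (F(p) = (p - 189/10) + p = (-189/10 + p) + p = -189/10 + 2*p)
sqrt(F(9) + (-232 + (35 + g(-3, 1)))) = sqrt((-189/10 + 2*9) + (-232 + (35 - 18))) = sqrt((-189/10 + 18) + (-232 + 17)) = sqrt(-9/10 - 215) = sqrt(-2159/10) = I*sqrt(21590)/10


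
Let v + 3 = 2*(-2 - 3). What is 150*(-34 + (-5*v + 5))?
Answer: 5400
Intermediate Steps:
v = -13 (v = -3 + 2*(-2 - 3) = -3 + 2*(-5) = -3 - 10 = -13)
150*(-34 + (-5*v + 5)) = 150*(-34 + (-5*(-13) + 5)) = 150*(-34 + (65 + 5)) = 150*(-34 + 70) = 150*36 = 5400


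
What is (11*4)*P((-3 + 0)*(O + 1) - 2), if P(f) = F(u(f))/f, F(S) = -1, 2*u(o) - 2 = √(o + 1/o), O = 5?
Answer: 11/5 ≈ 2.2000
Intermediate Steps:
u(o) = 1 + √(o + 1/o)/2
P(f) = -1/f
(11*4)*P((-3 + 0)*(O + 1) - 2) = (11*4)*(-1/((-3 + 0)*(5 + 1) - 2)) = 44*(-1/(-3*6 - 2)) = 44*(-1/(-18 - 2)) = 44*(-1/(-20)) = 44*(-1*(-1/20)) = 44*(1/20) = 11/5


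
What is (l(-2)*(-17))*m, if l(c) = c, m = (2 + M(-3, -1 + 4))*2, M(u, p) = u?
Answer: -68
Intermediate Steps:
m = -2 (m = (2 - 3)*2 = -1*2 = -2)
(l(-2)*(-17))*m = -2*(-17)*(-2) = 34*(-2) = -68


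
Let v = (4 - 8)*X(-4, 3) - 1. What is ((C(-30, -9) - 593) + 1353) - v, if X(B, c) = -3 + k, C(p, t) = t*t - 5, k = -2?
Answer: 817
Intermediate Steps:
C(p, t) = -5 + t**2 (C(p, t) = t**2 - 5 = -5 + t**2)
X(B, c) = -5 (X(B, c) = -3 - 2 = -5)
v = 19 (v = (4 - 8)*(-5) - 1 = -4*(-5) - 1 = 20 - 1 = 19)
((C(-30, -9) - 593) + 1353) - v = (((-5 + (-9)**2) - 593) + 1353) - 1*19 = (((-5 + 81) - 593) + 1353) - 19 = ((76 - 593) + 1353) - 19 = (-517 + 1353) - 19 = 836 - 19 = 817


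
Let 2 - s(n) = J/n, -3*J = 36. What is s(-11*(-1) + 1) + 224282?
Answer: 224285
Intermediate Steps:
J = -12 (J = -1/3*36 = -12)
s(n) = 2 + 12/n (s(n) = 2 - (-12)/n = 2 + 12/n)
s(-11*(-1) + 1) + 224282 = (2 + 12/(-11*(-1) + 1)) + 224282 = (2 + 12/(11 + 1)) + 224282 = (2 + 12/12) + 224282 = (2 + 12*(1/12)) + 224282 = (2 + 1) + 224282 = 3 + 224282 = 224285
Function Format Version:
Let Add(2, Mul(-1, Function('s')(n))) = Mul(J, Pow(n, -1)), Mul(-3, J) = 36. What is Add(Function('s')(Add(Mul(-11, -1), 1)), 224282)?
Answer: 224285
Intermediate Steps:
J = -12 (J = Mul(Rational(-1, 3), 36) = -12)
Function('s')(n) = Add(2, Mul(12, Pow(n, -1))) (Function('s')(n) = Add(2, Mul(-1, Mul(-12, Pow(n, -1)))) = Add(2, Mul(12, Pow(n, -1))))
Add(Function('s')(Add(Mul(-11, -1), 1)), 224282) = Add(Add(2, Mul(12, Pow(Add(Mul(-11, -1), 1), -1))), 224282) = Add(Add(2, Mul(12, Pow(Add(11, 1), -1))), 224282) = Add(Add(2, Mul(12, Pow(12, -1))), 224282) = Add(Add(2, Mul(12, Rational(1, 12))), 224282) = Add(Add(2, 1), 224282) = Add(3, 224282) = 224285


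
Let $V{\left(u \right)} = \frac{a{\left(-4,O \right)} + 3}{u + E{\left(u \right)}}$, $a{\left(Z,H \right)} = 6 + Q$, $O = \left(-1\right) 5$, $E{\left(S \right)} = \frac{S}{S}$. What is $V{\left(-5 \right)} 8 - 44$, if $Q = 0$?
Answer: $-62$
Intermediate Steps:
$E{\left(S \right)} = 1$
$O = -5$
$a{\left(Z,H \right)} = 6$ ($a{\left(Z,H \right)} = 6 + 0 = 6$)
$V{\left(u \right)} = \frac{9}{1 + u}$ ($V{\left(u \right)} = \frac{6 + 3}{u + 1} = \frac{9}{1 + u}$)
$V{\left(-5 \right)} 8 - 44 = \frac{9}{1 - 5} \cdot 8 - 44 = \frac{9}{-4} \cdot 8 - 44 = 9 \left(- \frac{1}{4}\right) 8 - 44 = \left(- \frac{9}{4}\right) 8 - 44 = -18 - 44 = -62$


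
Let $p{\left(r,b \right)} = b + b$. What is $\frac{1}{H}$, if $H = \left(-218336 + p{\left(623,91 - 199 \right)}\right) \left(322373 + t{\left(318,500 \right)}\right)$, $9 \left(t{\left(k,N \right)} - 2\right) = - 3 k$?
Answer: $- \frac{1}{70432534488} \approx -1.4198 \cdot 10^{-11}$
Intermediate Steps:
$p{\left(r,b \right)} = 2 b$
$t{\left(k,N \right)} = 2 - \frac{k}{3}$ ($t{\left(k,N \right)} = 2 + \frac{\left(-3\right) k}{9} = 2 - \frac{k}{3}$)
$H = -70432534488$ ($H = \left(-218336 + 2 \left(91 - 199\right)\right) \left(322373 + \left(2 - 106\right)\right) = \left(-218336 + 2 \left(-108\right)\right) \left(322373 - 104\right) = \left(-218336 - 216\right) 322269 = \left(-218552\right) 322269 = -70432534488$)
$\frac{1}{H} = \frac{1}{-70432534488} = - \frac{1}{70432534488}$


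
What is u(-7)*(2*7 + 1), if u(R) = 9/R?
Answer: -135/7 ≈ -19.286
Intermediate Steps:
u(-7)*(2*7 + 1) = (9/(-7))*(2*7 + 1) = (9*(-⅐))*(14 + 1) = -9/7*15 = -135/7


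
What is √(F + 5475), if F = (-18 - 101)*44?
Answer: √239 ≈ 15.460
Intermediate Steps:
F = -5236 (F = -119*44 = -5236)
√(F + 5475) = √(-5236 + 5475) = √239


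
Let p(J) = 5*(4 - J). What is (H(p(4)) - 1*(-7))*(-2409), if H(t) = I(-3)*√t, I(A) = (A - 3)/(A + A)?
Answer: -16863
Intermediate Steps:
p(J) = 20 - 5*J
I(A) = (-3 + A)/(2*A) (I(A) = (-3 + A)/((2*A)) = (-3 + A)*(1/(2*A)) = (-3 + A)/(2*A))
H(t) = √t (H(t) = ((½)*(-3 - 3)/(-3))*√t = ((½)*(-⅓)*(-6))*√t = 1*√t = √t)
(H(p(4)) - 1*(-7))*(-2409) = (√(20 - 5*4) - 1*(-7))*(-2409) = (√(20 - 20) + 7)*(-2409) = (√0 + 7)*(-2409) = (0 + 7)*(-2409) = 7*(-2409) = -16863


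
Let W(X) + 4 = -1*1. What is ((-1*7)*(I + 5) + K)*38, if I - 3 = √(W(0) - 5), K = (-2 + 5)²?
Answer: -1786 - 266*I*√10 ≈ -1786.0 - 841.17*I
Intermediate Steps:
K = 9 (K = 3² = 9)
W(X) = -5 (W(X) = -4 - 1*1 = -4 - 1 = -5)
I = 3 + I*√10 (I = 3 + √(-5 - 5) = 3 + √(-10) = 3 + I*√10 ≈ 3.0 + 3.1623*I)
((-1*7)*(I + 5) + K)*38 = ((-1*7)*((3 + I*√10) + 5) + 9)*38 = (-7*(8 + I*√10) + 9)*38 = ((-56 - 7*I*√10) + 9)*38 = (-47 - 7*I*√10)*38 = -1786 - 266*I*√10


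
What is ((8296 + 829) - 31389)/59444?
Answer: -506/1351 ≈ -0.37454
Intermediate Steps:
((8296 + 829) - 31389)/59444 = (9125 - 31389)*(1/59444) = -22264*1/59444 = -506/1351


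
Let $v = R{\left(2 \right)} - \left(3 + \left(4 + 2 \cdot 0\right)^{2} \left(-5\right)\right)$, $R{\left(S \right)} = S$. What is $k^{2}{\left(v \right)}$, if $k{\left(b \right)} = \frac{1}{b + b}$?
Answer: $\frac{1}{24964} \approx 4.0058 \cdot 10^{-5}$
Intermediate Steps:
$v = 79$ ($v = 2 - \left(3 + \left(4 + 2 \cdot 0\right)^{2} \left(-5\right)\right) = 2 - \left(3 + \left(4 + 0\right)^{2} \left(-5\right)\right) = 2 - \left(3 + 4^{2} \left(-5\right)\right) = 2 - \left(3 + 16 \left(-5\right)\right) = 2 - \left(3 - 80\right) = 2 - -77 = 2 + 77 = 79$)
$k{\left(b \right)} = \frac{1}{2 b}$
$k^{2}{\left(v \right)} = \left(\frac{1}{2 \cdot 79}\right)^{2} = \left(\frac{1}{2} \cdot \frac{1}{79}\right)^{2} = \left(\frac{1}{158}\right)^{2} = \frac{1}{24964}$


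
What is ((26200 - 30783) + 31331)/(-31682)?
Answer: -13374/15841 ≈ -0.84426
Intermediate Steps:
((26200 - 30783) + 31331)/(-31682) = (-4583 + 31331)*(-1/31682) = 26748*(-1/31682) = -13374/15841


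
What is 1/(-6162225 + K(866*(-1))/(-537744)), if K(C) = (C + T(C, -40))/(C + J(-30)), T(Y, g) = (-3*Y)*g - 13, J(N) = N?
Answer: -160606208/989691590127733 ≈ -1.6228e-7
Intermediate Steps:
T(Y, g) = -13 - 3*Y*g (T(Y, g) = -3*Y*g - 13 = -13 - 3*Y*g)
K(C) = (-13 + 121*C)/(-30 + C) (K(C) = (C + (-13 - 3*C*(-40)))/(C - 30) = (C + (-13 + 120*C))/(-30 + C) = (-13 + 121*C)/(-30 + C))
1/(-6162225 + K(866*(-1))/(-537744)) = 1/(-6162225 + ((-13 + 121*(866*(-1)))/(-30 + 866*(-1)))/(-537744)) = 1/(-6162225 + ((-13 + 121*(-866))/(-30 - 866))*(-1/537744)) = 1/(-6162225 + ((-13 - 104786)/(-896))*(-1/537744)) = 1/(-6162225 - 1/896*(-104799)*(-1/537744)) = 1/(-6162225 + (104799/896)*(-1/537744)) = 1/(-6162225 - 34933/160606208) = 1/(-989691590127733/160606208) = -160606208/989691590127733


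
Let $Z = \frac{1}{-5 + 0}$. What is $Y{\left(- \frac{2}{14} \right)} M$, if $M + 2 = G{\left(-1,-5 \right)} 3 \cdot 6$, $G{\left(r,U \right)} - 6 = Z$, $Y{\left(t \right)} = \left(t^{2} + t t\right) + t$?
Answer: $- \frac{512}{49} \approx -10.449$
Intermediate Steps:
$Z = - \frac{1}{5}$ ($Z = \frac{1}{-5} = - \frac{1}{5} \approx -0.2$)
$Y{\left(t \right)} = t + 2 t^{2}$ ($Y{\left(t \right)} = \left(t^{2} + t^{2}\right) + t = 2 t^{2} + t = t + 2 t^{2}$)
$G{\left(r,U \right)} = \frac{29}{5}$ ($G{\left(r,U \right)} = 6 - \frac{1}{5} = \frac{29}{5}$)
$M = \frac{512}{5}$ ($M = -2 + \frac{29}{5} \cdot 3 \cdot 6 = -2 + \frac{87}{5} \cdot 6 = -2 + \frac{522}{5} = \frac{512}{5} \approx 102.4$)
$Y{\left(- \frac{2}{14} \right)} M = - \frac{2}{14} \left(1 + 2 \left(- \frac{2}{14}\right)\right) \frac{512}{5} = \left(-2\right) \frac{1}{14} \left(1 + 2 \left(\left(-2\right) \frac{1}{14}\right)\right) \frac{512}{5} = - \frac{1 + 2 \left(- \frac{1}{7}\right)}{7} \cdot \frac{512}{5} = - \frac{1 - \frac{2}{7}}{7} \cdot \frac{512}{5} = \left(- \frac{1}{7}\right) \frac{5}{7} \cdot \frac{512}{5} = \left(- \frac{5}{49}\right) \frac{512}{5} = - \frac{512}{49}$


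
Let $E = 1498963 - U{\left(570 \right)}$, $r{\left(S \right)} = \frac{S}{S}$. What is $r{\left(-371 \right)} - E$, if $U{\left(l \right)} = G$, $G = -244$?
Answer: $-1499206$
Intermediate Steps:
$r{\left(S \right)} = 1$
$U{\left(l \right)} = -244$
$E = 1499207$ ($E = 1498963 - -244 = 1498963 + 244 = 1499207$)
$r{\left(-371 \right)} - E = 1 - 1499207 = -1499206$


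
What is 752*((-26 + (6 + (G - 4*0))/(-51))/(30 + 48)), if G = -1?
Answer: -500456/1989 ≈ -251.61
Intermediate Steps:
752*((-26 + (6 + (G - 4*0))/(-51))/(30 + 48)) = 752*((-26 + (6 + (-1 - 4*0))/(-51))/(30 + 48)) = 752*((-26 + (6 + (-1 + 0))*(-1/51))/78) = 752*((-26 + (6 - 1)*(-1/51))*(1/78)) = 752*((-26 + 5*(-1/51))*(1/78)) = 752*((-26 - 5/51)*(1/78)) = 752*(-1331/51*1/78) = 752*(-1331/3978) = -500456/1989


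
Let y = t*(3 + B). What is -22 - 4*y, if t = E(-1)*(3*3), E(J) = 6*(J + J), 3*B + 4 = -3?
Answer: 266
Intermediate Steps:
B = -7/3 (B = -4/3 + (⅓)*(-3) = -4/3 - 1 = -7/3 ≈ -2.3333)
E(J) = 12*J (E(J) = 6*(2*J) = 12*J)
t = -108 (t = (12*(-1))*(3*3) = -12*9 = -108)
y = -72 (y = -108*(3 - 7/3) = -108*⅔ = -72)
-22 - 4*y = -22 - 4*(-72) = -22 + 288 = 266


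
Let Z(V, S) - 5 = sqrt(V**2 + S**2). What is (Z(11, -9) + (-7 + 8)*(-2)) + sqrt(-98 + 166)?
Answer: 3 + sqrt(202) + 2*sqrt(17) ≈ 25.459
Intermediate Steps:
Z(V, S) = 5 + sqrt(S**2 + V**2) (Z(V, S) = 5 + sqrt(V**2 + S**2) = 5 + sqrt(S**2 + V**2))
(Z(11, -9) + (-7 + 8)*(-2)) + sqrt(-98 + 166) = ((5 + sqrt((-9)**2 + 11**2)) + (-7 + 8)*(-2)) + sqrt(-98 + 166) = ((5 + sqrt(81 + 121)) + 1*(-2)) + sqrt(68) = ((5 + sqrt(202)) - 2) + 2*sqrt(17) = (3 + sqrt(202)) + 2*sqrt(17) = 3 + sqrt(202) + 2*sqrt(17)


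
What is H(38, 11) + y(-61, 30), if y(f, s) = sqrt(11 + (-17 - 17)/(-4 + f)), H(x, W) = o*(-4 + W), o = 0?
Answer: sqrt(48685)/65 ≈ 3.3946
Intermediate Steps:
H(x, W) = 0 (H(x, W) = 0*(-4 + W) = 0)
y(f, s) = sqrt(11 - 34/(-4 + f))
H(38, 11) + y(-61, 30) = 0 + sqrt((-78 + 11*(-61))/(-4 - 61)) = 0 + sqrt((-78 - 671)/(-65)) = 0 + sqrt(-1/65*(-749)) = 0 + sqrt(749/65) = 0 + sqrt(48685)/65 = sqrt(48685)/65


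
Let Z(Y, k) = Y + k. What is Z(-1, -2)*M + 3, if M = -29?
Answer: 90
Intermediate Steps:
Z(-1, -2)*M + 3 = (-1 - 2)*(-29) + 3 = -3*(-29) + 3 = 87 + 3 = 90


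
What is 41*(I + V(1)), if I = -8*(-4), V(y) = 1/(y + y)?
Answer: 2665/2 ≈ 1332.5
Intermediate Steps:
V(y) = 1/(2*y)
I = 32
41*(I + V(1)) = 41*(32 + (1/2)/1) = 41*(32 + (1/2)*1) = 41*(32 + 1/2) = 41*(65/2) = 2665/2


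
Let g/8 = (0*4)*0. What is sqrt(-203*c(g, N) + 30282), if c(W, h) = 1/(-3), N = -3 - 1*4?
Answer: sqrt(273147)/3 ≈ 174.21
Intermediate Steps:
g = 0 (g = 8*((0*4)*0) = 8*(0*0) = 8*0 = 0)
N = -7 (N = -3 - 4 = -7)
c(W, h) = -1/3
sqrt(-203*c(g, N) + 30282) = sqrt(-203*(-1/3) + 30282) = sqrt(203/3 + 30282) = sqrt(91049/3) = sqrt(273147)/3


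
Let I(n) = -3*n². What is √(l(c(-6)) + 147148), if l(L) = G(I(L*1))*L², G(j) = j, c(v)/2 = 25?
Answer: 2*I*√4650713 ≈ 4313.1*I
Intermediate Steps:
c(v) = 50 (c(v) = 2*25 = 50)
l(L) = -3*L⁴ (l(L) = (-3*L²)*L² = -3*L⁴)
√(l(c(-6)) + 147148) = √(-3*50⁴ + 147148) = √(-3*6250000 + 147148) = √(-18750000 + 147148) = √(-18602852) = 2*I*√4650713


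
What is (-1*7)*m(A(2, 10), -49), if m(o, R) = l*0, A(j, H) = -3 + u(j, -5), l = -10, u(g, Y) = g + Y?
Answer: 0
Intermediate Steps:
u(g, Y) = Y + g
A(j, H) = -8 + j (A(j, H) = -3 + (-5 + j) = -8 + j)
m(o, R) = 0 (m(o, R) = -10*0 = 0)
(-1*7)*m(A(2, 10), -49) = -1*7*0 = -7*0 = 0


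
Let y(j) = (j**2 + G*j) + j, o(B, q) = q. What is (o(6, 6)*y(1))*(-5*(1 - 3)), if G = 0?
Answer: 120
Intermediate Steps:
y(j) = j + j**2 (y(j) = (j**2 + 0*j) + j = (j**2 + 0) + j = j**2 + j = j + j**2)
(o(6, 6)*y(1))*(-5*(1 - 3)) = (6*(1*(1 + 1)))*(-5*(1 - 3)) = (6*(1*2))*(-5*(-2)) = (6*2)*10 = 12*10 = 120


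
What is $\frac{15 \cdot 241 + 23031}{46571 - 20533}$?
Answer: $\frac{13323}{13019} \approx 1.0233$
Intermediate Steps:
$\frac{15 \cdot 241 + 23031}{46571 - 20533} = \frac{3615 + 23031}{26038} = 26646 \cdot \frac{1}{26038} = \frac{13323}{13019}$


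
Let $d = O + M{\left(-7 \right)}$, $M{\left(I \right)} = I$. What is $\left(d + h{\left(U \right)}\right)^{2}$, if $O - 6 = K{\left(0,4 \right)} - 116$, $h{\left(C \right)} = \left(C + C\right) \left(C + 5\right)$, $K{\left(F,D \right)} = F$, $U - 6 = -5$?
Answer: $11025$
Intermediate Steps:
$U = 1$ ($U = 6 - 5 = 1$)
$h{\left(C \right)} = 2 C \left(5 + C\right)$
$O = -110$ ($O = 6 + \left(0 - 116\right) = 6 - 116 = -110$)
$d = -117$ ($d = -110 - 7 = -117$)
$\left(d + h{\left(U \right)}\right)^{2} = \left(-117 + 2 \cdot 1 \left(5 + 1\right)\right)^{2} = \left(-117 + 2 \cdot 1 \cdot 6\right)^{2} = \left(-117 + 12\right)^{2} = \left(-105\right)^{2} = 11025$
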